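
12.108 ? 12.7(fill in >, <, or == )<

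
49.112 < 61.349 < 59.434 False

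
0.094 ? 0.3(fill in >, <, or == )<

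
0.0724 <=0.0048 False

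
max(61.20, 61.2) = 61.2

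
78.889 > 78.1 True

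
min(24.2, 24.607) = 24.2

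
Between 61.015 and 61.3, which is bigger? 61.3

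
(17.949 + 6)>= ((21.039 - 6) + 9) False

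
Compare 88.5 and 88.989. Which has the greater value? 88.989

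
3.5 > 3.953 False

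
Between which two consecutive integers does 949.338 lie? 949 and 950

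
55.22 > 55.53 False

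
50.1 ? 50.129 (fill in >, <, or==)<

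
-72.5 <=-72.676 False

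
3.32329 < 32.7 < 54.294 True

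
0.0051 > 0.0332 False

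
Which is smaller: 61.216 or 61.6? 61.216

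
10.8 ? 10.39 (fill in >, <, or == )>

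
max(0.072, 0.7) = 0.7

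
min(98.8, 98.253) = 98.253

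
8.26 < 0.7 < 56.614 False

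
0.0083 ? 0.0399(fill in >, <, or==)<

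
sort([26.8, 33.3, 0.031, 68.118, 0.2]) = [0.031, 0.2, 26.8, 33.3, 68.118]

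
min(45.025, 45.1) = 45.025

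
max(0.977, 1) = 1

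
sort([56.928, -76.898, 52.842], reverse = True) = [56.928, 52.842, -76.898]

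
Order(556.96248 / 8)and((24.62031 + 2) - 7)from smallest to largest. ((24.62031 + 2) - 7), (556.96248 / 8)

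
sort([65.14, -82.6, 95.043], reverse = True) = [95.043, 65.14, -82.6]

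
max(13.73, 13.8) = 13.8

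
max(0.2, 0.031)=0.2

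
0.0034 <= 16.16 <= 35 True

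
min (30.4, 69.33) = 30.4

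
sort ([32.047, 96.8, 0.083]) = [0.083, 32.047, 96.8]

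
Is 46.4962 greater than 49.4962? No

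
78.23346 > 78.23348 False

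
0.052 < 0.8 True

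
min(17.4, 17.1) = 17.1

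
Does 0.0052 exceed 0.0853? No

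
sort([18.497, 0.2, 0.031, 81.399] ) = [0.031, 0.2, 18.497, 81.399]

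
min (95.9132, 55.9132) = 55.9132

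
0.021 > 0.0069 True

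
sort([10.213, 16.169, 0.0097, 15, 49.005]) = [0.0097, 10.213, 15, 16.169, 49.005]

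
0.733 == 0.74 False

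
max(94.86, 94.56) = 94.86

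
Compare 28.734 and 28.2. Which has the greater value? 28.734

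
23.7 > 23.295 True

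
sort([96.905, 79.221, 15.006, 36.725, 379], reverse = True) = [379, 96.905, 79.221, 36.725, 15.006]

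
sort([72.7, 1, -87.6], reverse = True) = [72.7, 1, -87.6]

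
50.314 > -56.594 True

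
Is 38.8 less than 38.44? No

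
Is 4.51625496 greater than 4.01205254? Yes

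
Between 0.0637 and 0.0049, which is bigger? 0.0637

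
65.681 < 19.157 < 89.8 False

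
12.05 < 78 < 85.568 True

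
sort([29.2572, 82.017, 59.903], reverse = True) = [82.017, 59.903, 29.2572]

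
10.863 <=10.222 False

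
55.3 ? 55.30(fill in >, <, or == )==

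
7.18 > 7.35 False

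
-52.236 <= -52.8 False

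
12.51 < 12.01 False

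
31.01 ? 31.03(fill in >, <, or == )<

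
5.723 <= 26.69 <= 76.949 True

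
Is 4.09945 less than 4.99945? Yes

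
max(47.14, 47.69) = 47.69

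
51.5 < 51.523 True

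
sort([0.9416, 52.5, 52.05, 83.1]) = [0.9416, 52.05, 52.5, 83.1]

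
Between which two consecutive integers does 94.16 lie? 94 and 95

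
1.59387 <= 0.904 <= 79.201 False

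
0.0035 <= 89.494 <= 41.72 False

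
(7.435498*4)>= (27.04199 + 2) True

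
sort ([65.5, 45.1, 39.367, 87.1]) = [39.367, 45.1, 65.5, 87.1]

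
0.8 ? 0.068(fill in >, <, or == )>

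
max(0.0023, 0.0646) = 0.0646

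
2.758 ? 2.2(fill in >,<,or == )>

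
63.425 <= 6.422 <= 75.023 False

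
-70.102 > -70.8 True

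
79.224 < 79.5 True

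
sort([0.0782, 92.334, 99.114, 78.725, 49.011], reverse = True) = [99.114, 92.334, 78.725, 49.011, 0.0782]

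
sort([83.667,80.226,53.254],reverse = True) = [83.667,80.226,53.254]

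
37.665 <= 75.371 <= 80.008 True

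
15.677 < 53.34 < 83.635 True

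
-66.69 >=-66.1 False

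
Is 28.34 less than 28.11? No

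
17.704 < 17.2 False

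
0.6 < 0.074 False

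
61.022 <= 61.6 True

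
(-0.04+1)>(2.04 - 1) False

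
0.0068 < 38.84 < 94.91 True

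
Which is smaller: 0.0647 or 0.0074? 0.0074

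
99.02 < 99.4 True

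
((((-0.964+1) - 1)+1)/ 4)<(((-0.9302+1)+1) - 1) True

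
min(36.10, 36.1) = 36.10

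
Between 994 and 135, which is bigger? 994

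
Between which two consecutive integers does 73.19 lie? 73 and 74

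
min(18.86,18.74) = 18.74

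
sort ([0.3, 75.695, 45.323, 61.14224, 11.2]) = [0.3, 11.2, 45.323, 61.14224, 75.695]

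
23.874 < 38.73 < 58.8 True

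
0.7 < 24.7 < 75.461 True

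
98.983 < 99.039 True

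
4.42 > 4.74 False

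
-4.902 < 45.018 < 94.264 True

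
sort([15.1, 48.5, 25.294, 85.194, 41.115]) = [15.1, 25.294, 41.115, 48.5, 85.194]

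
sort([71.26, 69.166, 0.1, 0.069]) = [0.069, 0.1, 69.166, 71.26]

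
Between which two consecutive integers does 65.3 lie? 65 and 66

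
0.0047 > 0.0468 False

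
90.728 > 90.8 False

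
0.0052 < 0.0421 True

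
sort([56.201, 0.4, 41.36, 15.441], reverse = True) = [56.201, 41.36, 15.441, 0.4]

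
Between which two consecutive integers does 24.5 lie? 24 and 25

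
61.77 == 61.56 False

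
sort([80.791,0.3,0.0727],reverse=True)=[80.791,0.3,0.0727]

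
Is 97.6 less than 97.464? No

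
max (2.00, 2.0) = 2.0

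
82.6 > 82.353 True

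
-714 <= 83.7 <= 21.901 False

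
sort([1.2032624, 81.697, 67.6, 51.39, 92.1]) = [1.2032624, 51.39, 67.6, 81.697, 92.1]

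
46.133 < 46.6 True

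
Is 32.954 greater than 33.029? No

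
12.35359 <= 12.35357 False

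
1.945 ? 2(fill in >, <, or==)<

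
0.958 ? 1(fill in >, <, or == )<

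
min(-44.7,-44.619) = -44.7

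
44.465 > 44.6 False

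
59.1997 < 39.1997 False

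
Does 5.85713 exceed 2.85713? Yes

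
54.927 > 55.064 False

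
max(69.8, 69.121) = 69.8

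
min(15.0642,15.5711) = 15.0642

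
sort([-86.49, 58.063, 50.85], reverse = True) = [58.063, 50.85, -86.49]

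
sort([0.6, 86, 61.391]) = [0.6, 61.391, 86]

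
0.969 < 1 True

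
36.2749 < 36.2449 False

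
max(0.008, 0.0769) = 0.0769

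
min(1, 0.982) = 0.982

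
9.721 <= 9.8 True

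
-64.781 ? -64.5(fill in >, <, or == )<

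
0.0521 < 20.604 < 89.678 True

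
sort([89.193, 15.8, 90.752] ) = [15.8, 89.193, 90.752]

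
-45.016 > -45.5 True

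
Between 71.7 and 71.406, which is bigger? 71.7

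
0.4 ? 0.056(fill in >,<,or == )>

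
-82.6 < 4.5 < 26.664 True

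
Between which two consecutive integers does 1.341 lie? 1 and 2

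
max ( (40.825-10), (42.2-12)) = 30.825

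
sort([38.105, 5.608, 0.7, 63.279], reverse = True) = [63.279, 38.105, 5.608, 0.7]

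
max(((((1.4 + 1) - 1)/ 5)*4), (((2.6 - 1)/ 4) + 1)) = 1.4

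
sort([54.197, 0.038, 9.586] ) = [0.038, 9.586, 54.197]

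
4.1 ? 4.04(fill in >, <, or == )>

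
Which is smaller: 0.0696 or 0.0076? 0.0076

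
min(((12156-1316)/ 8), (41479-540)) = 1355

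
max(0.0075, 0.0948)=0.0948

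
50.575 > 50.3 True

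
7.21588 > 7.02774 True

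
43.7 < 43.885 True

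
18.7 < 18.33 False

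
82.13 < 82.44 True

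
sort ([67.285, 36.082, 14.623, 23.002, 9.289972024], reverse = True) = [67.285, 36.082, 23.002, 14.623, 9.289972024]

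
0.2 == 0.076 False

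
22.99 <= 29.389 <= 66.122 True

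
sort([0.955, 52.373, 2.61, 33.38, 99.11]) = [0.955, 2.61, 33.38, 52.373, 99.11]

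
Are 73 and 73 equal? Yes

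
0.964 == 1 False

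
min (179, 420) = 179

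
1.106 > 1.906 False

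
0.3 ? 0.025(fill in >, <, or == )>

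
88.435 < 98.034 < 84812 True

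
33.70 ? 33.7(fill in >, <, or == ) ==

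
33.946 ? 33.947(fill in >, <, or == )<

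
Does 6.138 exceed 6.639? No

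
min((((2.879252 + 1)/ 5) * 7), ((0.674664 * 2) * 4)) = 5.397312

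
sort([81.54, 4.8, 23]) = [4.8, 23, 81.54]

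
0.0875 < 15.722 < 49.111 True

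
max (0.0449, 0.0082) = 0.0449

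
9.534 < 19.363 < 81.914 True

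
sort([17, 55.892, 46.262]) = [17, 46.262, 55.892]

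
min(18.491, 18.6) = 18.491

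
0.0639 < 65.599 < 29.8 False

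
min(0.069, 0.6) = 0.069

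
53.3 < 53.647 True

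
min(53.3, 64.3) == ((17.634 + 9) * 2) False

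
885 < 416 False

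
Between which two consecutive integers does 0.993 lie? 0 and 1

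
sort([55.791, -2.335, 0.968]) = [-2.335, 0.968, 55.791]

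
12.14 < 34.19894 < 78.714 True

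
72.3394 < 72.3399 True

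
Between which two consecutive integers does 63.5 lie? 63 and 64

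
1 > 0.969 True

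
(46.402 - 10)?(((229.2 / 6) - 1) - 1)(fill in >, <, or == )>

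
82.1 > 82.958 False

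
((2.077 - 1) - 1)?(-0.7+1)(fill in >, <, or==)<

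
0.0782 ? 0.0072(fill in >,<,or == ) >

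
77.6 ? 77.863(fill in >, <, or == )<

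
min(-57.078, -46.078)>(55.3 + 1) False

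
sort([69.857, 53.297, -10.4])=[-10.4, 53.297, 69.857]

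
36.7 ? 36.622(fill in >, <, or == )>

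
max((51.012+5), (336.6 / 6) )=56.1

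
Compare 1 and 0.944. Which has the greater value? 1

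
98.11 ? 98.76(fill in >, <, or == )<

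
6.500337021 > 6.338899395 True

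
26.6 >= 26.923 False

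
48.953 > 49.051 False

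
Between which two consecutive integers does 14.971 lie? 14 and 15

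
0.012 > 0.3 False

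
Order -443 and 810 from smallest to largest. -443, 810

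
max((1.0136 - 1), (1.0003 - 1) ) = 0.0136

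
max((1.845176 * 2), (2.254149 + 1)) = 3.690352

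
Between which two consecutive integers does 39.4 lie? 39 and 40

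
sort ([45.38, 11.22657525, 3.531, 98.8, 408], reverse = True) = [408, 98.8, 45.38, 11.22657525, 3.531]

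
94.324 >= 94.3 True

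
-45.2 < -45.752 False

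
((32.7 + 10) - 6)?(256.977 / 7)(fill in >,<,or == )<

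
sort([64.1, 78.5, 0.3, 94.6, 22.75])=[0.3, 22.75, 64.1, 78.5, 94.6]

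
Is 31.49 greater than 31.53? No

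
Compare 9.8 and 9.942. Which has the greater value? 9.942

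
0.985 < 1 True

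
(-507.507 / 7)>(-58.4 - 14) False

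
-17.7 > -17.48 False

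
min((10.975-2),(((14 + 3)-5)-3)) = 8.975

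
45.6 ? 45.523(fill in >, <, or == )>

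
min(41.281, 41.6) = 41.281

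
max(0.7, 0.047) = 0.7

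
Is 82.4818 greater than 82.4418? Yes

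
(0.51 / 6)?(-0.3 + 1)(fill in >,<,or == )<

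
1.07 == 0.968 False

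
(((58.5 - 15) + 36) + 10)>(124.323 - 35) True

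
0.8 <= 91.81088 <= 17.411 False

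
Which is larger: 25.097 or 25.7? 25.7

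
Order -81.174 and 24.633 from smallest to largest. -81.174, 24.633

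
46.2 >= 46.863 False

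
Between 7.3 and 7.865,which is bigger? 7.865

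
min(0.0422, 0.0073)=0.0073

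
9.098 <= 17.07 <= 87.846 True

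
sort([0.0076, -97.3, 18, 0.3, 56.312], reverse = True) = [56.312, 18, 0.3, 0.0076, -97.3]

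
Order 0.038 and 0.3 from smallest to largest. 0.038, 0.3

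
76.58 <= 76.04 False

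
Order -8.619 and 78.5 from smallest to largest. -8.619, 78.5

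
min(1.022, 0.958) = 0.958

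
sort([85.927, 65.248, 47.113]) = [47.113, 65.248, 85.927]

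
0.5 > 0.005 True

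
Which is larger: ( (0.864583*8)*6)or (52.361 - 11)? ( (0.864583*8)*6)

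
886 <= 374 False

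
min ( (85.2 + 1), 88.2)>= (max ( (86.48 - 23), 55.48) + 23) False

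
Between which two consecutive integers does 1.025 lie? 1 and 2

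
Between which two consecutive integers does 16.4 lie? 16 and 17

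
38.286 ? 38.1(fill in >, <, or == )>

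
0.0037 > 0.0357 False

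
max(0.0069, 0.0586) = 0.0586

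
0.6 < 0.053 False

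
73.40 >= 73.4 True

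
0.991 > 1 False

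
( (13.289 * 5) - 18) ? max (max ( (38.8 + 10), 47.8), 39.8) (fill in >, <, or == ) <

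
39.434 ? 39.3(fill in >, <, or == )>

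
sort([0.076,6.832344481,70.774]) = [0.076,6.832344481,70.774]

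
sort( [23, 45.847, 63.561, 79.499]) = [23, 45.847, 63.561, 79.499]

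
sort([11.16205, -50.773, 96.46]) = [-50.773, 11.16205, 96.46]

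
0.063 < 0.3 True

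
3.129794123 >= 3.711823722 False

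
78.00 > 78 False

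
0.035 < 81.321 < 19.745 False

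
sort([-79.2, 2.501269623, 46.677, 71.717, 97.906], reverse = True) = [97.906, 71.717, 46.677, 2.501269623, -79.2]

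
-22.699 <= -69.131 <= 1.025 False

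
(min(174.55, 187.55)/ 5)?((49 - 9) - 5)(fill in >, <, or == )<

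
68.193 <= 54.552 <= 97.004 False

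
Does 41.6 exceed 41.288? Yes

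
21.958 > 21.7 True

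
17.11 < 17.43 True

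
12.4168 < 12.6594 True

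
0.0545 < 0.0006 False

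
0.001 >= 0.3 False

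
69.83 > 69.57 True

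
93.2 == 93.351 False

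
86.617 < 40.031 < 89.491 False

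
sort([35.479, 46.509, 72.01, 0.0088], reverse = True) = [72.01, 46.509, 35.479, 0.0088]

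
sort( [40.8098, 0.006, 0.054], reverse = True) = [40.8098, 0.054, 0.006]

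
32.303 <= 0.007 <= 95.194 False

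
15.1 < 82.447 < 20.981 False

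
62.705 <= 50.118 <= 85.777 False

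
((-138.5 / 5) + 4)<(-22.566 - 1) True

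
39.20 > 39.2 False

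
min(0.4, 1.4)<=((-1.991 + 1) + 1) False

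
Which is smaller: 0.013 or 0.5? 0.013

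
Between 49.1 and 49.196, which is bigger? 49.196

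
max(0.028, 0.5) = 0.5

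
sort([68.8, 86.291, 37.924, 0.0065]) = [0.0065, 37.924, 68.8, 86.291]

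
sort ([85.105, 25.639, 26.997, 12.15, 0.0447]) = [0.0447, 12.15, 25.639, 26.997, 85.105]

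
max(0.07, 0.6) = 0.6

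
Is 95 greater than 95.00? No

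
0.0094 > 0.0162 False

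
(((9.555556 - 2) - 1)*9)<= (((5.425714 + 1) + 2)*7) False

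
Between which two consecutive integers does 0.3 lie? 0 and 1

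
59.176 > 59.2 False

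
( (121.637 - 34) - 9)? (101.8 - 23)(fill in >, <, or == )<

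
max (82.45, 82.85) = 82.85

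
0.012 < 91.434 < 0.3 False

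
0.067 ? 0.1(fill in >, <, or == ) <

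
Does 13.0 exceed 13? No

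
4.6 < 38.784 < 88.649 True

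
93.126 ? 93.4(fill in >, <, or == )<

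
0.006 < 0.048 True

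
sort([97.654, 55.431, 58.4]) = [55.431, 58.4, 97.654]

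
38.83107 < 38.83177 True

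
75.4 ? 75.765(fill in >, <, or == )<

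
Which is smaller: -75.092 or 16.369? -75.092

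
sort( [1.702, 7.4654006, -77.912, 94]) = [-77.912, 1.702, 7.4654006, 94]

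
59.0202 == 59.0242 False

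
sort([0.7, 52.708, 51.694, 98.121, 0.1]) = [0.1, 0.7, 51.694, 52.708, 98.121]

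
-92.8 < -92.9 False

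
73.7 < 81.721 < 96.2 True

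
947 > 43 True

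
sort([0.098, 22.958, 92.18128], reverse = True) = [92.18128, 22.958, 0.098]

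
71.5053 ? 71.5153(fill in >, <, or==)<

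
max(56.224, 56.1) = 56.224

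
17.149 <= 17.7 True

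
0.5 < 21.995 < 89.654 True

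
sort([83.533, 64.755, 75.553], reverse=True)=[83.533, 75.553, 64.755]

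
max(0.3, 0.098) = 0.3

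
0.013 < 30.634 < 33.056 True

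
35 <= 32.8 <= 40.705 False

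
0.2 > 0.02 True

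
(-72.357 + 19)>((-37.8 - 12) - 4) True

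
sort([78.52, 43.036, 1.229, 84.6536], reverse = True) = [84.6536, 78.52, 43.036, 1.229]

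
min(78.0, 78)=78.0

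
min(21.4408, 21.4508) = 21.4408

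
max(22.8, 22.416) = 22.8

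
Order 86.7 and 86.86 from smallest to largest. 86.7, 86.86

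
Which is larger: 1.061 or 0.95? 1.061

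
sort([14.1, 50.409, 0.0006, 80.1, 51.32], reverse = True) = [80.1, 51.32, 50.409, 14.1, 0.0006]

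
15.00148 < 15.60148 True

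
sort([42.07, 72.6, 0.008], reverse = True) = [72.6, 42.07, 0.008]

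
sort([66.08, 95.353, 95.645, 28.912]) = [28.912, 66.08, 95.353, 95.645]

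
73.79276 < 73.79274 False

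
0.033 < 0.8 True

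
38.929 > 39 False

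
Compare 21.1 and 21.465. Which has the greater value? 21.465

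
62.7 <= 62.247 False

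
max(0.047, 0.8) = 0.8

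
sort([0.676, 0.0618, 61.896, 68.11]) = [0.0618, 0.676, 61.896, 68.11]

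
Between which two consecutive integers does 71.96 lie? 71 and 72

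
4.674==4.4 False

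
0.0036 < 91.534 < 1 False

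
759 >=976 False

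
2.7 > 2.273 True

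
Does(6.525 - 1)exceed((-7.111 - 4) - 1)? Yes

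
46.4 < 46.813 True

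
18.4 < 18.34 False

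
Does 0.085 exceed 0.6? No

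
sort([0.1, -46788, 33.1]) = [-46788, 0.1, 33.1]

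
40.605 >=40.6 True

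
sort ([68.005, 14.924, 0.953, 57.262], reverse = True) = [68.005, 57.262, 14.924, 0.953]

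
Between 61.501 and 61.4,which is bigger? 61.501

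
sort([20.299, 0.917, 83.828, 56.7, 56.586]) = [0.917, 20.299, 56.586, 56.7, 83.828]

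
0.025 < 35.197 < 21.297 False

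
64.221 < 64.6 True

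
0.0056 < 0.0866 True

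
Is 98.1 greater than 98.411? No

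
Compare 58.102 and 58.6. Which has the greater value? 58.6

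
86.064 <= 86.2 True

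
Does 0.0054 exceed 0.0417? No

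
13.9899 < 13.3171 False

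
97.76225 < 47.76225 False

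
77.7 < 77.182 False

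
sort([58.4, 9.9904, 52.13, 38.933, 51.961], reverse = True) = [58.4, 52.13, 51.961, 38.933, 9.9904]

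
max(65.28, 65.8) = 65.8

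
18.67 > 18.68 False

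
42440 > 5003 True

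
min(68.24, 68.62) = 68.24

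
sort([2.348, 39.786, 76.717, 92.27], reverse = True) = [92.27, 76.717, 39.786, 2.348]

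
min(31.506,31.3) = 31.3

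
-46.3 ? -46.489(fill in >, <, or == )>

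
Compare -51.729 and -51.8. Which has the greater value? -51.729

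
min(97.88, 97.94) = 97.88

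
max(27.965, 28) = 28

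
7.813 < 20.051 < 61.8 True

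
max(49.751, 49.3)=49.751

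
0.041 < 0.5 True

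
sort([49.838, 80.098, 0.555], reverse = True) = [80.098, 49.838, 0.555]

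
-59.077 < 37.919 True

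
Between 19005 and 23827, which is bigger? 23827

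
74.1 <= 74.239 True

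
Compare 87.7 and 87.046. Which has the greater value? 87.7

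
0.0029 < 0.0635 True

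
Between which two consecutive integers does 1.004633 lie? 1 and 2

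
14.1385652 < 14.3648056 True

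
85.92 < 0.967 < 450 False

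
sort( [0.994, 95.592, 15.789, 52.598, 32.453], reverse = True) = [95.592, 52.598, 32.453, 15.789, 0.994]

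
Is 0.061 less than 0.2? Yes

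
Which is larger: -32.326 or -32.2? -32.2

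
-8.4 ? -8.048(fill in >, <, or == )<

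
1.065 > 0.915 True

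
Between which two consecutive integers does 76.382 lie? 76 and 77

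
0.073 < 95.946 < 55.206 False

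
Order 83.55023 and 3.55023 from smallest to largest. 3.55023, 83.55023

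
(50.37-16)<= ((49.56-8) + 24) True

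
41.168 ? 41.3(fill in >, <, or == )<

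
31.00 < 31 False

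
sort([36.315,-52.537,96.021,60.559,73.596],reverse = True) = [96.021,73.596,60.559,36.315,-52.537]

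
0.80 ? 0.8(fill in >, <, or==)==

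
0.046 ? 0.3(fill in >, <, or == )<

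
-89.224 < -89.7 False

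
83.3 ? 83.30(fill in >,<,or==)==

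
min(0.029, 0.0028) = 0.0028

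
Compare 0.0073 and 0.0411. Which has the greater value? 0.0411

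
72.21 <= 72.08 False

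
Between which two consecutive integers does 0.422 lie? 0 and 1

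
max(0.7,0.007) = 0.7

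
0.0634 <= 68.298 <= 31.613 False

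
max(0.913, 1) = 1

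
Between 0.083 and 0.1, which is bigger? 0.1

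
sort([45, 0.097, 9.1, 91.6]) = [0.097, 9.1, 45, 91.6]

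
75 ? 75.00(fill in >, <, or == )==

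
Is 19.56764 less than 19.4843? No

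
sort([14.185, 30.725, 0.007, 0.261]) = [0.007, 0.261, 14.185, 30.725]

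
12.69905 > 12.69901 True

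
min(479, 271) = 271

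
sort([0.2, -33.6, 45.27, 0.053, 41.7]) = [-33.6, 0.053, 0.2, 41.7, 45.27]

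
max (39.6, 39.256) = 39.6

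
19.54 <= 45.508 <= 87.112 True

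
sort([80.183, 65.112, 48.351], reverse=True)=[80.183, 65.112, 48.351]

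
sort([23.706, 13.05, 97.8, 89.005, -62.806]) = [-62.806, 13.05, 23.706, 89.005, 97.8]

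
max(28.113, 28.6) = 28.6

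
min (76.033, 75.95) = 75.95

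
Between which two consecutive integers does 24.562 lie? 24 and 25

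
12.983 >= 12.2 True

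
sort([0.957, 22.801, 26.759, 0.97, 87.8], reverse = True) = [87.8, 26.759, 22.801, 0.97, 0.957]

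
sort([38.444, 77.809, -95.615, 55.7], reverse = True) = [77.809, 55.7, 38.444, -95.615]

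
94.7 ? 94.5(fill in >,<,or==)>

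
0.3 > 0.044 True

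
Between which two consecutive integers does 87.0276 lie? 87 and 88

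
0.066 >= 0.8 False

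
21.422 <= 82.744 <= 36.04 False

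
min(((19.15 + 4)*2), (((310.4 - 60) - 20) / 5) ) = 46.08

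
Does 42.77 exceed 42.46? Yes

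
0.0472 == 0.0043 False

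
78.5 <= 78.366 False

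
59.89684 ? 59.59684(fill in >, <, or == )>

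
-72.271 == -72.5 False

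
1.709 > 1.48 True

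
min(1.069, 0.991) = 0.991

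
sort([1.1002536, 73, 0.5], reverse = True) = [73, 1.1002536, 0.5]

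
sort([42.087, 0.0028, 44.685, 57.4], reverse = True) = [57.4, 44.685, 42.087, 0.0028]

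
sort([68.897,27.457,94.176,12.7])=[12.7,27.457,68.897,94.176]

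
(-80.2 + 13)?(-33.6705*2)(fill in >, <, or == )>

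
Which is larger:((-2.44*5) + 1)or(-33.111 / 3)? (-33.111 / 3)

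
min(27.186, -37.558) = -37.558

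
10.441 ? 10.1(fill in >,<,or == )>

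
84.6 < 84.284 False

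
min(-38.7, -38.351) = -38.7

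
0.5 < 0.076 False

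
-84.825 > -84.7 False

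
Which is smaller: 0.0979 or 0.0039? 0.0039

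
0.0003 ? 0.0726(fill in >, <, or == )<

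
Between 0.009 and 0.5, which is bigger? 0.5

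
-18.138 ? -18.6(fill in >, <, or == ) >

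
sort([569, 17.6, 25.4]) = [17.6, 25.4, 569]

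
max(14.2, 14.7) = 14.7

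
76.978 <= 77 True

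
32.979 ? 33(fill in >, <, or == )<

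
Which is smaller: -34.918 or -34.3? -34.918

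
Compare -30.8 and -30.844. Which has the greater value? -30.8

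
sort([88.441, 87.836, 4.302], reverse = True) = [88.441, 87.836, 4.302]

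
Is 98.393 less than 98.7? Yes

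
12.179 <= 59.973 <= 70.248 True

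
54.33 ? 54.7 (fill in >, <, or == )<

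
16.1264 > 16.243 False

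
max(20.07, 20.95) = 20.95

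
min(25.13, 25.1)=25.1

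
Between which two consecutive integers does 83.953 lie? 83 and 84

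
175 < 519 True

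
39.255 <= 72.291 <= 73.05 True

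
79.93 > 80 False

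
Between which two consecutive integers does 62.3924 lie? 62 and 63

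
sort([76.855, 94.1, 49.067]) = [49.067, 76.855, 94.1]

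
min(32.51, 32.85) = 32.51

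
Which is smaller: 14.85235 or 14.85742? 14.85235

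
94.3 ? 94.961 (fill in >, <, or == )<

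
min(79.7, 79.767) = 79.7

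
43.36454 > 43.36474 False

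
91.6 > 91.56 True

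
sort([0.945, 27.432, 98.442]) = [0.945, 27.432, 98.442]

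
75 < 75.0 False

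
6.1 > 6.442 False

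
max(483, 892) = 892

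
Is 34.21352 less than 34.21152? No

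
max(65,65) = 65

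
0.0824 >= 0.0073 True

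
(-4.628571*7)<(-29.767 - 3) False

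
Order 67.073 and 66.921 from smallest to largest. 66.921, 67.073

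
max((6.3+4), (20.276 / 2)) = 10.3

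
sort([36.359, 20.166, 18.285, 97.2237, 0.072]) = [0.072, 18.285, 20.166, 36.359, 97.2237]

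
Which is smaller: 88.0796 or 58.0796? 58.0796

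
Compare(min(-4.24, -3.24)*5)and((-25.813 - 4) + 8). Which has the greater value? (min(-4.24, -3.24)*5)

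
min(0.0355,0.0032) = 0.0032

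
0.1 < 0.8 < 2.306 True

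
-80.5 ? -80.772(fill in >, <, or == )>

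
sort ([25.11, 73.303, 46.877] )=[25.11, 46.877, 73.303]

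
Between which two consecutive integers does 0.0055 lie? 0 and 1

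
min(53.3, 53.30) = 53.3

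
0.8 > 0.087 True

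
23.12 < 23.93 True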